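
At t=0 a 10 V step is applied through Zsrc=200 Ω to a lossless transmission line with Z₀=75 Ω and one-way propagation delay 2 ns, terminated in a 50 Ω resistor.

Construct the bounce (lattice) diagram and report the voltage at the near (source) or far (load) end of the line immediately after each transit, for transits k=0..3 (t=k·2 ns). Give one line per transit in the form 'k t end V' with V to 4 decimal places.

0 0 source 2.7273
1 2 load 2.1818
2 4 source 1.9339
3 6 load 1.9835

Γ_L=-0.200000, Γ_S=0.454545; launch V₁=10·75/275=2.727273
k=0 src: V=2.7273
k=1 load: inc=2.727273, refl=2.727273·-0.200000=-0.5455; V=0.000000+2.727273+-0.545455=2.1818
k=2 src: inc=-0.545455, refl=-0.545455·0.454545=-0.2479; V=2.727273+-0.545455+-0.247934=1.9339
k=3 load: inc=-0.247934, refl=-0.247934·-0.200000=0.0496; V=2.181818+-0.247934+0.049587=1.9835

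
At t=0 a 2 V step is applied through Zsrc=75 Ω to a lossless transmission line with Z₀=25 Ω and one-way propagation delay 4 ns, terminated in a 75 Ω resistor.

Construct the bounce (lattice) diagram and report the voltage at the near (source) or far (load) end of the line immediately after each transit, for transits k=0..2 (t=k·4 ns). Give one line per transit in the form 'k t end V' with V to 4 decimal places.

0 0 source 0.5000
1 4 load 0.7500
2 8 source 0.8750

Γ_L=0.500000, Γ_S=0.500000; launch V₁=2·25/100=0.500000
k=0 src: V=0.5000
k=1 load: inc=0.500000, refl=0.500000·0.500000=0.2500; V=0.000000+0.500000+0.250000=0.7500
k=2 src: inc=0.250000, refl=0.250000·0.500000=0.1250; V=0.500000+0.250000+0.125000=0.8750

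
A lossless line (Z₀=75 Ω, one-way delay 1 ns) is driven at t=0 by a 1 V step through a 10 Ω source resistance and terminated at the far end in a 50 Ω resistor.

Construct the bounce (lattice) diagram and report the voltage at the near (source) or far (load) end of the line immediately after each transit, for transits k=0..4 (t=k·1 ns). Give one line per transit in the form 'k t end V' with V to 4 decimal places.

0 0 source 0.8824
1 1 load 0.7059
2 2 source 0.8408
3 3 load 0.8138
4 4 source 0.8345

Γ_L=-0.200000, Γ_S=-0.764706; launch V₁=1·75/85=0.882353
k=0 src: V=0.8824
k=1 load: inc=0.882353, refl=0.882353·-0.200000=-0.1765; V=0.000000+0.882353+-0.176471=0.7059
k=2 src: inc=-0.176471, refl=-0.176471·-0.764706=0.1349; V=0.882353+-0.176471+0.134948=0.8408
k=3 load: inc=0.134948, refl=0.134948·-0.200000=-0.0270; V=0.705882+0.134948+-0.026990=0.8138
k=4 src: inc=-0.026990, refl=-0.026990·-0.764706=0.0206; V=0.840830+-0.026990+0.020639=0.8345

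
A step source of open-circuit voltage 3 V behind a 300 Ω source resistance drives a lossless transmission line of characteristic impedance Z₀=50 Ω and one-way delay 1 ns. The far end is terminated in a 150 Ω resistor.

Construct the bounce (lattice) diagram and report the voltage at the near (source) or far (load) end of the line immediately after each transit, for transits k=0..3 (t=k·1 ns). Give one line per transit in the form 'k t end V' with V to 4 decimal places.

0 0 source 0.4286
1 1 load 0.6429
2 2 source 0.7959
3 3 load 0.8724

Γ_L=0.500000, Γ_S=0.714286; launch V₁=3·50/350=0.428571
k=0 src: V=0.4286
k=1 load: inc=0.428571, refl=0.428571·0.500000=0.2143; V=0.000000+0.428571+0.214286=0.6429
k=2 src: inc=0.214286, refl=0.214286·0.714286=0.1531; V=0.428571+0.214286+0.153061=0.7959
k=3 load: inc=0.153061, refl=0.153061·0.500000=0.0765; V=0.642857+0.153061+0.076531=0.8724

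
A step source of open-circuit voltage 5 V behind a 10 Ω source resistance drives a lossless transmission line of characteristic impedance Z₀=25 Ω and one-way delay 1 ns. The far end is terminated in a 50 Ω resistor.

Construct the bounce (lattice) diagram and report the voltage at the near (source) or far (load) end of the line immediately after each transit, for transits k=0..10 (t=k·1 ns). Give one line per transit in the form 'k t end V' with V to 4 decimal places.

Γ_L=0.333333, Γ_S=-0.428571; launch V₁=5·25/35=3.571429
k=0 src: V=3.5714
k=1 load: inc=3.571429, refl=3.571429·0.333333=1.1905; V=0.000000+3.571429+1.190476=4.7619
k=2 src: inc=1.190476, refl=1.190476·-0.428571=-0.5102; V=3.571429+1.190476+-0.510204=4.2517
k=3 load: inc=-0.510204, refl=-0.510204·0.333333=-0.1701; V=4.761905+-0.510204+-0.170068=4.0816
k=4 src: inc=-0.170068, refl=-0.170068·-0.428571=0.0729; V=4.251701+-0.170068+0.072886=4.1545
k=5 load: inc=0.072886, refl=0.072886·0.333333=0.0243; V=4.081633+0.072886+0.024295=4.1788
k=6 src: inc=0.024295, refl=0.024295·-0.428571=-0.0104; V=4.154519+0.024295+-0.010412=4.1684
k=7 load: inc=-0.010412, refl=-0.010412·0.333333=-0.0035; V=4.178814+-0.010412+-0.003471=4.1649
k=8 src: inc=-0.003471, refl=-0.003471·-0.428571=0.0015; V=4.168402+-0.003471+0.001487=4.1664
k=9 load: inc=0.001487, refl=0.001487·0.333333=0.0005; V=4.164931+0.001487+0.000496=4.1669
k=10 src: inc=0.000496, refl=0.000496·-0.428571=-0.0002; V=4.166419+0.000496+-0.000212=4.1667

0 0 source 3.5714
1 1 load 4.7619
2 2 source 4.2517
3 3 load 4.0816
4 4 source 4.1545
5 5 load 4.1788
6 6 source 4.1684
7 7 load 4.1649
8 8 source 4.1664
9 9 load 4.1669
10 10 source 4.1667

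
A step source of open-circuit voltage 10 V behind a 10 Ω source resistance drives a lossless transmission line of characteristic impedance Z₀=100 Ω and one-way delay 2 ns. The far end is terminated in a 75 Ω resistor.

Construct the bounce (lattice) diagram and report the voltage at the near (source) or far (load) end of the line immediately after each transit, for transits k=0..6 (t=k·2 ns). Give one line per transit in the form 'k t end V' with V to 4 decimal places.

Γ_L=-0.142857, Γ_S=-0.818182; launch V₁=10·100/110=9.090909
k=0 src: V=9.0909
k=1 load: inc=9.090909, refl=9.090909·-0.142857=-1.2987; V=0.000000+9.090909+-1.298701=7.7922
k=2 src: inc=-1.298701, refl=-1.298701·-0.818182=1.0626; V=9.090909+-1.298701+1.062574=8.8548
k=3 load: inc=1.062574, refl=1.062574·-0.142857=-0.1518; V=7.792208+1.062574+-0.151796=8.7030
k=4 src: inc=-0.151796, refl=-0.151796·-0.818182=0.1242; V=8.854782+-0.151796+0.124197=8.8272
k=5 load: inc=0.124197, refl=0.124197·-0.142857=-0.0177; V=8.702985+0.124197+-0.017742=8.8094
k=6 src: inc=-0.017742, refl=-0.017742·-0.818182=0.0145; V=8.827182+-0.017742+0.014517=8.8240

0 0 source 9.0909
1 2 load 7.7922
2 4 source 8.8548
3 6 load 8.7030
4 8 source 8.8272
5 10 load 8.8094
6 12 source 8.8240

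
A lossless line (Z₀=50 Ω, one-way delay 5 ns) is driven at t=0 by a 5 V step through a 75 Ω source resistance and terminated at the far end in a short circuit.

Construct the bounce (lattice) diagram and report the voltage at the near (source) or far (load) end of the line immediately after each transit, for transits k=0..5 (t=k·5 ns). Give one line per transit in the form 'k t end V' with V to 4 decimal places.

Γ_L=-1.000000, Γ_S=0.200000; launch V₁=5·50/125=2.000000
k=0 src: V=2.0000
k=1 load: inc=2.000000, refl=2.000000·-1.000000=-2.0000; V=0.000000+2.000000+-2.000000=0.0000
k=2 src: inc=-2.000000, refl=-2.000000·0.200000=-0.4000; V=2.000000+-2.000000+-0.400000=-0.4000
k=3 load: inc=-0.400000, refl=-0.400000·-1.000000=0.4000; V=0.000000+-0.400000+0.400000=0.0000
k=4 src: inc=0.400000, refl=0.400000·0.200000=0.0800; V=-0.400000+0.400000+0.080000=0.0800
k=5 load: inc=0.080000, refl=0.080000·-1.000000=-0.0800; V=0.000000+0.080000+-0.080000=0.0000

0 0 source 2.0000
1 5 load 0.0000
2 10 source -0.4000
3 15 load 0.0000
4 20 source 0.0800
5 25 load 0.0000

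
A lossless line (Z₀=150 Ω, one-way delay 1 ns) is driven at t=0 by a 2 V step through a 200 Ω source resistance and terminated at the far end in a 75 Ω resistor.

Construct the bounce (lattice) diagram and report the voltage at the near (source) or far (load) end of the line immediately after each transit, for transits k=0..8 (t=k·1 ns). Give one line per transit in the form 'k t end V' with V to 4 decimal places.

Γ_L=-0.333333, Γ_S=0.142857; launch V₁=2·150/350=0.857143
k=0 src: V=0.8571
k=1 load: inc=0.857143, refl=0.857143·-0.333333=-0.2857; V=0.000000+0.857143+-0.285714=0.5714
k=2 src: inc=-0.285714, refl=-0.285714·0.142857=-0.0408; V=0.857143+-0.285714+-0.040816=0.5306
k=3 load: inc=-0.040816, refl=-0.040816·-0.333333=0.0136; V=0.571429+-0.040816+0.013605=0.5442
k=4 src: inc=0.013605, refl=0.013605·0.142857=0.0019; V=0.530612+0.013605+0.001944=0.5462
k=5 load: inc=0.001944, refl=0.001944·-0.333333=-0.0006; V=0.544218+0.001944+-0.000648=0.5455
k=6 src: inc=-0.000648, refl=-0.000648·0.142857=-0.0001; V=0.546161+-0.000648+-0.000093=0.5454
k=7 load: inc=-0.000093, refl=-0.000093·-0.333333=0.0000; V=0.545513+-0.000093+0.000031=0.5455
k=8 src: inc=0.000031, refl=0.000031·0.142857=0.0000; V=0.545421+0.000031+0.000004=0.5455

0 0 source 0.8571
1 1 load 0.5714
2 2 source 0.5306
3 3 load 0.5442
4 4 source 0.5462
5 5 load 0.5455
6 6 source 0.5454
7 7 load 0.5455
8 8 source 0.5455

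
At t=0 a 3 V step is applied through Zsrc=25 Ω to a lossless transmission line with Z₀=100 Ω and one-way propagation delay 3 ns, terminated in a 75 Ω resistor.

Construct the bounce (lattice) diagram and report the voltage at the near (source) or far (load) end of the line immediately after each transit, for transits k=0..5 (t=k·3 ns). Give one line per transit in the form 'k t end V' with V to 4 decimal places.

0 0 source 2.4000
1 3 load 2.0571
2 6 source 2.2629
3 9 load 2.2335
4 12 source 2.2511
5 15 load 2.2486

Γ_L=-0.142857, Γ_S=-0.600000; launch V₁=3·100/125=2.400000
k=0 src: V=2.4000
k=1 load: inc=2.400000, refl=2.400000·-0.142857=-0.3429; V=0.000000+2.400000+-0.342857=2.0571
k=2 src: inc=-0.342857, refl=-0.342857·-0.600000=0.2057; V=2.400000+-0.342857+0.205714=2.2629
k=3 load: inc=0.205714, refl=0.205714·-0.142857=-0.0294; V=2.057143+0.205714+-0.029388=2.2335
k=4 src: inc=-0.029388, refl=-0.029388·-0.600000=0.0176; V=2.262857+-0.029388+0.017633=2.2511
k=5 load: inc=0.017633, refl=0.017633·-0.142857=-0.0025; V=2.233469+0.017633+-0.002519=2.2486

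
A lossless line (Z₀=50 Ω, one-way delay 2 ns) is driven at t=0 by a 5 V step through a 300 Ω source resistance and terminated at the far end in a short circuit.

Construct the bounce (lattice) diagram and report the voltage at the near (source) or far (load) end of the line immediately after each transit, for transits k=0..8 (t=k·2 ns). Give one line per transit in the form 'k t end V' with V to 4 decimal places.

Γ_L=-1.000000, Γ_S=0.714286; launch V₁=5·50/350=0.714286
k=0 src: V=0.7143
k=1 load: inc=0.714286, refl=0.714286·-1.000000=-0.7143; V=0.000000+0.714286+-0.714286=0.0000
k=2 src: inc=-0.714286, refl=-0.714286·0.714286=-0.5102; V=0.714286+-0.714286+-0.510204=-0.5102
k=3 load: inc=-0.510204, refl=-0.510204·-1.000000=0.5102; V=0.000000+-0.510204+0.510204=0.0000
k=4 src: inc=0.510204, refl=0.510204·0.714286=0.3644; V=-0.510204+0.510204+0.364431=0.3644
k=5 load: inc=0.364431, refl=0.364431·-1.000000=-0.3644; V=0.000000+0.364431+-0.364431=0.0000
k=6 src: inc=-0.364431, refl=-0.364431·0.714286=-0.2603; V=0.364431+-0.364431+-0.260308=-0.2603
k=7 load: inc=-0.260308, refl=-0.260308·-1.000000=0.2603; V=0.000000+-0.260308+0.260308=0.0000
k=8 src: inc=0.260308, refl=0.260308·0.714286=0.1859; V=-0.260308+0.260308+0.185934=0.1859

0 0 source 0.7143
1 2 load 0.0000
2 4 source -0.5102
3 6 load 0.0000
4 8 source 0.3644
5 10 load 0.0000
6 12 source -0.2603
7 14 load 0.0000
8 16 source 0.1859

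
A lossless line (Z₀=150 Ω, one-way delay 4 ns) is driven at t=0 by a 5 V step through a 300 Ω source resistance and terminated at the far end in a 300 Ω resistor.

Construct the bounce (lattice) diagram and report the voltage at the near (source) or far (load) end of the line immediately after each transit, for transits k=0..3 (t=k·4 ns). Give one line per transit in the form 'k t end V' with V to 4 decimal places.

Γ_L=0.333333, Γ_S=0.333333; launch V₁=5·150/450=1.666667
k=0 src: V=1.6667
k=1 load: inc=1.666667, refl=1.666667·0.333333=0.5556; V=0.000000+1.666667+0.555556=2.2222
k=2 src: inc=0.555556, refl=0.555556·0.333333=0.1852; V=1.666667+0.555556+0.185185=2.4074
k=3 load: inc=0.185185, refl=0.185185·0.333333=0.0617; V=2.222222+0.185185+0.061728=2.4691

0 0 source 1.6667
1 4 load 2.2222
2 8 source 2.4074
3 12 load 2.4691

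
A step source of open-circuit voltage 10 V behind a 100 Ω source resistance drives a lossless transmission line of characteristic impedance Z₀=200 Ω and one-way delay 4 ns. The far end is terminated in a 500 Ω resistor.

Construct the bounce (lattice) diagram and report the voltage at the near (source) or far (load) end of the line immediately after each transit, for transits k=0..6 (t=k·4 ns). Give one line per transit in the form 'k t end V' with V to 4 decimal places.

Γ_L=0.428571, Γ_S=-0.333333; launch V₁=10·200/300=6.666667
k=0 src: V=6.6667
k=1 load: inc=6.666667, refl=6.666667·0.428571=2.8571; V=0.000000+6.666667+2.857143=9.5238
k=2 src: inc=2.857143, refl=2.857143·-0.333333=-0.9524; V=6.666667+2.857143+-0.952381=8.5714
k=3 load: inc=-0.952381, refl=-0.952381·0.428571=-0.4082; V=9.523810+-0.952381+-0.408163=8.1633
k=4 src: inc=-0.408163, refl=-0.408163·-0.333333=0.1361; V=8.571429+-0.408163+0.136054=8.2993
k=5 load: inc=0.136054, refl=0.136054·0.428571=0.0583; V=8.163265+0.136054+0.058309=8.3576
k=6 src: inc=0.058309, refl=0.058309·-0.333333=-0.0194; V=8.299320+0.058309+-0.019436=8.3382

0 0 source 6.6667
1 4 load 9.5238
2 8 source 8.5714
3 12 load 8.1633
4 16 source 8.2993
5 20 load 8.3576
6 24 source 8.3382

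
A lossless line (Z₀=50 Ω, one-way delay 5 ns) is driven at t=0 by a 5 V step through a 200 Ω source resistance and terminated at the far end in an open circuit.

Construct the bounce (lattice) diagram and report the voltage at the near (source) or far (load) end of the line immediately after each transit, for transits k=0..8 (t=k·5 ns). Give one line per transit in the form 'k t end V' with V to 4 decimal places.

Γ_L=1.000000, Γ_S=0.600000; launch V₁=5·50/250=1.000000
k=0 src: V=1.0000
k=1 load: inc=1.000000, refl=1.000000·1.000000=1.0000; V=0.000000+1.000000+1.000000=2.0000
k=2 src: inc=1.000000, refl=1.000000·0.600000=0.6000; V=1.000000+1.000000+0.600000=2.6000
k=3 load: inc=0.600000, refl=0.600000·1.000000=0.6000; V=2.000000+0.600000+0.600000=3.2000
k=4 src: inc=0.600000, refl=0.600000·0.600000=0.3600; V=2.600000+0.600000+0.360000=3.5600
k=5 load: inc=0.360000, refl=0.360000·1.000000=0.3600; V=3.200000+0.360000+0.360000=3.9200
k=6 src: inc=0.360000, refl=0.360000·0.600000=0.2160; V=3.560000+0.360000+0.216000=4.1360
k=7 load: inc=0.216000, refl=0.216000·1.000000=0.2160; V=3.920000+0.216000+0.216000=4.3520
k=8 src: inc=0.216000, refl=0.216000·0.600000=0.1296; V=4.136000+0.216000+0.129600=4.4816

0 0 source 1.0000
1 5 load 2.0000
2 10 source 2.6000
3 15 load 3.2000
4 20 source 3.5600
5 25 load 3.9200
6 30 source 4.1360
7 35 load 4.3520
8 40 source 4.4816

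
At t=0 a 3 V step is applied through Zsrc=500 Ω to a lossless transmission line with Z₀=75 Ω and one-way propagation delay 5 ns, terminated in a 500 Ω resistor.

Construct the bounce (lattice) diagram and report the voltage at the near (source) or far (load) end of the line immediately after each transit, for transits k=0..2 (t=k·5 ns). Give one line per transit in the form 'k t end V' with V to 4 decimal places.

Γ_L=0.739130, Γ_S=0.739130; launch V₁=3·75/575=0.391304
k=0 src: V=0.3913
k=1 load: inc=0.391304, refl=0.391304·0.739130=0.2892; V=0.000000+0.391304+0.289225=0.6805
k=2 src: inc=0.289225, refl=0.289225·0.739130=0.2138; V=0.391304+0.289225+0.213775=0.8943

0 0 source 0.3913
1 5 load 0.6805
2 10 source 0.8943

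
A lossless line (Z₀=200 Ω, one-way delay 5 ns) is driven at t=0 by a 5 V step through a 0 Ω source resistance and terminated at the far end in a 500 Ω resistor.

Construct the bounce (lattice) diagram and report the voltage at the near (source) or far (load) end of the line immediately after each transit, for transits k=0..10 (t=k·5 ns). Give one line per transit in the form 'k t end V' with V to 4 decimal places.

Γ_L=0.428571, Γ_S=-1.000000; launch V₁=5·200/200=5.000000
k=0 src: V=5.0000
k=1 load: inc=5.000000, refl=5.000000·0.428571=2.1429; V=0.000000+5.000000+2.142857=7.1429
k=2 src: inc=2.142857, refl=2.142857·-1.000000=-2.1429; V=5.000000+2.142857+-2.142857=5.0000
k=3 load: inc=-2.142857, refl=-2.142857·0.428571=-0.9184; V=7.142857+-2.142857+-0.918367=4.0816
k=4 src: inc=-0.918367, refl=-0.918367·-1.000000=0.9184; V=5.000000+-0.918367+0.918367=5.0000
k=5 load: inc=0.918367, refl=0.918367·0.428571=0.3936; V=4.081633+0.918367+0.393586=5.3936
k=6 src: inc=0.393586, refl=0.393586·-1.000000=-0.3936; V=5.000000+0.393586+-0.393586=5.0000
k=7 load: inc=-0.393586, refl=-0.393586·0.428571=-0.1687; V=5.393586+-0.393586+-0.168680=4.8313
k=8 src: inc=-0.168680, refl=-0.168680·-1.000000=0.1687; V=5.000000+-0.168680+0.168680=5.0000
k=9 load: inc=0.168680, refl=0.168680·0.428571=0.0723; V=4.831320+0.168680+0.072291=5.0723
k=10 src: inc=0.072291, refl=0.072291·-1.000000=-0.0723; V=5.000000+0.072291+-0.072291=5.0000

0 0 source 5.0000
1 5 load 7.1429
2 10 source 5.0000
3 15 load 4.0816
4 20 source 5.0000
5 25 load 5.3936
6 30 source 5.0000
7 35 load 4.8313
8 40 source 5.0000
9 45 load 5.0723
10 50 source 5.0000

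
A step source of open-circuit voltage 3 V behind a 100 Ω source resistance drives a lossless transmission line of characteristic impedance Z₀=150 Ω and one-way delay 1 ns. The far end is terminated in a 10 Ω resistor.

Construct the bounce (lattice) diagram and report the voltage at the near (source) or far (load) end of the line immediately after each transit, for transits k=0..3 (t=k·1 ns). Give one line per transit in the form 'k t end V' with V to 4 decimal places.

Γ_L=-0.875000, Γ_S=-0.200000; launch V₁=3·150/250=1.800000
k=0 src: V=1.8000
k=1 load: inc=1.800000, refl=1.800000·-0.875000=-1.5750; V=0.000000+1.800000+-1.575000=0.2250
k=2 src: inc=-1.575000, refl=-1.575000·-0.200000=0.3150; V=1.800000+-1.575000+0.315000=0.5400
k=3 load: inc=0.315000, refl=0.315000·-0.875000=-0.2756; V=0.225000+0.315000+-0.275625=0.2644

0 0 source 1.8000
1 1 load 0.2250
2 2 source 0.5400
3 3 load 0.2644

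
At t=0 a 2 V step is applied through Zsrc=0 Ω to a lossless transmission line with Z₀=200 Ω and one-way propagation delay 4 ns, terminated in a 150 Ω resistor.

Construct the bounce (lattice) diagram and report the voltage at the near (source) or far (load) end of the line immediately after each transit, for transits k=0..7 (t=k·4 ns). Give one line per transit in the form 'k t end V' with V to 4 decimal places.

Γ_L=-0.142857, Γ_S=-1.000000; launch V₁=2·200/200=2.000000
k=0 src: V=2.0000
k=1 load: inc=2.000000, refl=2.000000·-0.142857=-0.2857; V=0.000000+2.000000+-0.285714=1.7143
k=2 src: inc=-0.285714, refl=-0.285714·-1.000000=0.2857; V=2.000000+-0.285714+0.285714=2.0000
k=3 load: inc=0.285714, refl=0.285714·-0.142857=-0.0408; V=1.714286+0.285714+-0.040816=1.9592
k=4 src: inc=-0.040816, refl=-0.040816·-1.000000=0.0408; V=2.000000+-0.040816+0.040816=2.0000
k=5 load: inc=0.040816, refl=0.040816·-0.142857=-0.0058; V=1.959184+0.040816+-0.005831=1.9942
k=6 src: inc=-0.005831, refl=-0.005831·-1.000000=0.0058; V=2.000000+-0.005831+0.005831=2.0000
k=7 load: inc=0.005831, refl=0.005831·-0.142857=-0.0008; V=1.994169+0.005831+-0.000833=1.9992

0 0 source 2.0000
1 4 load 1.7143
2 8 source 2.0000
3 12 load 1.9592
4 16 source 2.0000
5 20 load 1.9942
6 24 source 2.0000
7 28 load 1.9992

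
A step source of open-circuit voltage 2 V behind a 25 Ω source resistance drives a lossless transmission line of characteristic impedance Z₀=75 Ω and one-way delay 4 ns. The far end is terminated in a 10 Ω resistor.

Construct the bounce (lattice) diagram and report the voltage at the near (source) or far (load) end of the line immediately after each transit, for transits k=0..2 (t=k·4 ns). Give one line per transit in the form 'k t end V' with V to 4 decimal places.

Γ_L=-0.764706, Γ_S=-0.500000; launch V₁=2·75/100=1.500000
k=0 src: V=1.5000
k=1 load: inc=1.500000, refl=1.500000·-0.764706=-1.1471; V=0.000000+1.500000+-1.147059=0.3529
k=2 src: inc=-1.147059, refl=-1.147059·-0.500000=0.5735; V=1.500000+-1.147059+0.573529=0.9265

0 0 source 1.5000
1 4 load 0.3529
2 8 source 0.9265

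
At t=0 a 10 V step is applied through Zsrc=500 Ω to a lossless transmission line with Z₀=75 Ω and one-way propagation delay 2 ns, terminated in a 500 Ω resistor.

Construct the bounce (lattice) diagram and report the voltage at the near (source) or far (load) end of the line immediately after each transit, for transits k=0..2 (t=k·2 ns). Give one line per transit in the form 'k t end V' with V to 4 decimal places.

Γ_L=0.739130, Γ_S=0.739130; launch V₁=10·75/575=1.304348
k=0 src: V=1.3043
k=1 load: inc=1.304348, refl=1.304348·0.739130=0.9641; V=0.000000+1.304348+0.964083=2.2684
k=2 src: inc=0.964083, refl=0.964083·0.739130=0.7126; V=1.304348+0.964083+0.712583=2.9810

0 0 source 1.3043
1 2 load 2.2684
2 4 source 2.9810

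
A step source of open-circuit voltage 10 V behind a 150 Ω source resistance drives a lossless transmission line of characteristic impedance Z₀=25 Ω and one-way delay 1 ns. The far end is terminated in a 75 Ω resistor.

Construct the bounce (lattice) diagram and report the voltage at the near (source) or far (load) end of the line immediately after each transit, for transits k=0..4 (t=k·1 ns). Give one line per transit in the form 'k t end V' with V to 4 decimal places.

Γ_L=0.500000, Γ_S=0.714286; launch V₁=10·25/175=1.428571
k=0 src: V=1.4286
k=1 load: inc=1.428571, refl=1.428571·0.500000=0.7143; V=0.000000+1.428571+0.714286=2.1429
k=2 src: inc=0.714286, refl=0.714286·0.714286=0.5102; V=1.428571+0.714286+0.510204=2.6531
k=3 load: inc=0.510204, refl=0.510204·0.500000=0.2551; V=2.142857+0.510204+0.255102=2.9082
k=4 src: inc=0.255102, refl=0.255102·0.714286=0.1822; V=2.653061+0.255102+0.182216=3.0904

0 0 source 1.4286
1 1 load 2.1429
2 2 source 2.6531
3 3 load 2.9082
4 4 source 3.0904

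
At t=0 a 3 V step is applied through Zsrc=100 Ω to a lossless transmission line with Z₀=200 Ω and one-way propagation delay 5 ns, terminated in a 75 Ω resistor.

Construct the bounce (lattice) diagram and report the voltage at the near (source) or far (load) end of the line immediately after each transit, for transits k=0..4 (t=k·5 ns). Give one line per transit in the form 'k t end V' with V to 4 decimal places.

Γ_L=-0.454545, Γ_S=-0.333333; launch V₁=3·200/300=2.000000
k=0 src: V=2.0000
k=1 load: inc=2.000000, refl=2.000000·-0.454545=-0.9091; V=0.000000+2.000000+-0.909091=1.0909
k=2 src: inc=-0.909091, refl=-0.909091·-0.333333=0.3030; V=2.000000+-0.909091+0.303030=1.3939
k=3 load: inc=0.303030, refl=0.303030·-0.454545=-0.1377; V=1.090909+0.303030+-0.137741=1.2562
k=4 src: inc=-0.137741, refl=-0.137741·-0.333333=0.0459; V=1.393939+-0.137741+0.045914=1.3021

0 0 source 2.0000
1 5 load 1.0909
2 10 source 1.3939
3 15 load 1.2562
4 20 source 1.3021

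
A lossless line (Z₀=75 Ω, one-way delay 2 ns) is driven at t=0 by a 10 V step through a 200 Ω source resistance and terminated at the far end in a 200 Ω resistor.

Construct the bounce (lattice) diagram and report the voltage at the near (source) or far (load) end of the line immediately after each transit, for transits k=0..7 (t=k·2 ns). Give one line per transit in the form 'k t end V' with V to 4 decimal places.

Γ_L=0.454545, Γ_S=0.454545; launch V₁=10·75/275=2.727273
k=0 src: V=2.7273
k=1 load: inc=2.727273, refl=2.727273·0.454545=1.2397; V=0.000000+2.727273+1.239669=3.9669
k=2 src: inc=1.239669, refl=1.239669·0.454545=0.5635; V=2.727273+1.239669+0.563486=4.5304
k=3 load: inc=0.563486, refl=0.563486·0.454545=0.2561; V=3.966942+0.563486+0.256130=4.7866
k=4 src: inc=0.256130, refl=0.256130·0.454545=0.1164; V=4.530428+0.256130+0.116423=4.9030
k=5 load: inc=0.116423, refl=0.116423·0.454545=0.0529; V=4.786558+0.116423+0.052919=4.9559
k=6 src: inc=0.052919, refl=0.052919·0.454545=0.0241; V=4.902981+0.052919+0.024054=4.9800
k=7 load: inc=0.024054, refl=0.024054·0.454545=0.0109; V=4.955900+0.024054+0.010934=4.9909

0 0 source 2.7273
1 2 load 3.9669
2 4 source 4.5304
3 6 load 4.7866
4 8 source 4.9030
5 10 load 4.9559
6 12 source 4.9800
7 14 load 4.9909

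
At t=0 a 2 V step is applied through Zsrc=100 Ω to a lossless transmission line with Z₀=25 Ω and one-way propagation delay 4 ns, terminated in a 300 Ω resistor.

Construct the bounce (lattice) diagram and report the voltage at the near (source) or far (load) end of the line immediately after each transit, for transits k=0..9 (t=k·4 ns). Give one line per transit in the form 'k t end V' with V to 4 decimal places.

Γ_L=0.846154, Γ_S=0.600000; launch V₁=2·25/125=0.400000
k=0 src: V=0.4000
k=1 load: inc=0.400000, refl=0.400000·0.846154=0.3385; V=0.000000+0.400000+0.338462=0.7385
k=2 src: inc=0.338462, refl=0.338462·0.600000=0.2031; V=0.400000+0.338462+0.203077=0.9415
k=3 load: inc=0.203077, refl=0.203077·0.846154=0.1718; V=0.738462+0.203077+0.171834=1.1134
k=4 src: inc=0.171834, refl=0.171834·0.600000=0.1031; V=0.941538+0.171834+0.103101=1.2165
k=5 load: inc=0.103101, refl=0.103101·0.846154=0.0872; V=1.113373+0.103101+0.087239=1.3037
k=6 src: inc=0.087239, refl=0.087239·0.600000=0.0523; V=1.216473+0.087239+0.052343=1.3561
k=7 load: inc=0.052343, refl=0.052343·0.846154=0.0443; V=1.303712+0.052343+0.044291=1.4003
k=8 src: inc=0.044291, refl=0.044291·0.600000=0.0266; V=1.356056+0.044291+0.026574=1.4269
k=9 load: inc=0.026574, refl=0.026574·0.846154=0.0225; V=1.400346+0.026574+0.022486=1.4494

0 0 source 0.4000
1 4 load 0.7385
2 8 source 0.9415
3 12 load 1.1134
4 16 source 1.2165
5 20 load 1.3037
6 24 source 1.3561
7 28 load 1.4003
8 32 source 1.4269
9 36 load 1.4494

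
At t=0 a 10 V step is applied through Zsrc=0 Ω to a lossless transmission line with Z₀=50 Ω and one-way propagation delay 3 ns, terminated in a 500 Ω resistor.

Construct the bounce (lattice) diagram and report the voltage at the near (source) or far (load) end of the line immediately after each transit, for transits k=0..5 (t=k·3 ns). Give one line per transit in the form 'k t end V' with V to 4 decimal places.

Γ_L=0.818182, Γ_S=-1.000000; launch V₁=10·50/50=10.000000
k=0 src: V=10.0000
k=1 load: inc=10.000000, refl=10.000000·0.818182=8.1818; V=0.000000+10.000000+8.181818=18.1818
k=2 src: inc=8.181818, refl=8.181818·-1.000000=-8.1818; V=10.000000+8.181818+-8.181818=10.0000
k=3 load: inc=-8.181818, refl=-8.181818·0.818182=-6.6942; V=18.181818+-8.181818+-6.694215=3.3058
k=4 src: inc=-6.694215, refl=-6.694215·-1.000000=6.6942; V=10.000000+-6.694215+6.694215=10.0000
k=5 load: inc=6.694215, refl=6.694215·0.818182=5.4771; V=3.305785+6.694215+5.477085=15.4771

0 0 source 10.0000
1 3 load 18.1818
2 6 source 10.0000
3 9 load 3.3058
4 12 source 10.0000
5 15 load 15.4771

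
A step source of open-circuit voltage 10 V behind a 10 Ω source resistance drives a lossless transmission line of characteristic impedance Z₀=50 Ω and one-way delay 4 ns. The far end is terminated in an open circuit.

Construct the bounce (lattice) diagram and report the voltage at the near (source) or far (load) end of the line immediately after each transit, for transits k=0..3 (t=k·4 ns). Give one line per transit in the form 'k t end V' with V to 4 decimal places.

0 0 source 8.3333
1 4 load 16.6667
2 8 source 11.1111
3 12 load 5.5556

Γ_L=1.000000, Γ_S=-0.666667; launch V₁=10·50/60=8.333333
k=0 src: V=8.3333
k=1 load: inc=8.333333, refl=8.333333·1.000000=8.3333; V=0.000000+8.333333+8.333333=16.6667
k=2 src: inc=8.333333, refl=8.333333·-0.666667=-5.5556; V=8.333333+8.333333+-5.555556=11.1111
k=3 load: inc=-5.555556, refl=-5.555556·1.000000=-5.5556; V=16.666667+-5.555556+-5.555556=5.5556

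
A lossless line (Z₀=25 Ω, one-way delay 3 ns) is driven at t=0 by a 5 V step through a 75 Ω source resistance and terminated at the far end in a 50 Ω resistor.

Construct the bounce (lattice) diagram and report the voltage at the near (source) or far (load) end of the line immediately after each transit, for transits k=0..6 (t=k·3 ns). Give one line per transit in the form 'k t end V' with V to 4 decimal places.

Γ_L=0.333333, Γ_S=0.500000; launch V₁=5·25/100=1.250000
k=0 src: V=1.2500
k=1 load: inc=1.250000, refl=1.250000·0.333333=0.4167; V=0.000000+1.250000+0.416667=1.6667
k=2 src: inc=0.416667, refl=0.416667·0.500000=0.2083; V=1.250000+0.416667+0.208333=1.8750
k=3 load: inc=0.208333, refl=0.208333·0.333333=0.0694; V=1.666667+0.208333+0.069444=1.9444
k=4 src: inc=0.069444, refl=0.069444·0.500000=0.0347; V=1.875000+0.069444+0.034722=1.9792
k=5 load: inc=0.034722, refl=0.034722·0.333333=0.0116; V=1.944444+0.034722+0.011574=1.9907
k=6 src: inc=0.011574, refl=0.011574·0.500000=0.0058; V=1.979167+0.011574+0.005787=1.9965

0 0 source 1.2500
1 3 load 1.6667
2 6 source 1.8750
3 9 load 1.9444
4 12 source 1.9792
5 15 load 1.9907
6 18 source 1.9965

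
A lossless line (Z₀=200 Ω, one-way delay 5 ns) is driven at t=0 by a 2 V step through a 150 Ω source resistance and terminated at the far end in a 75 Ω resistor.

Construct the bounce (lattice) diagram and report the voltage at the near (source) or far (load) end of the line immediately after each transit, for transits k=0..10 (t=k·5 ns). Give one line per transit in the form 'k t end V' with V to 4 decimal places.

Γ_L=-0.454545, Γ_S=-0.142857; launch V₁=2·200/350=1.142857
k=0 src: V=1.1429
k=1 load: inc=1.142857, refl=1.142857·-0.454545=-0.5195; V=0.000000+1.142857+-0.519481=0.6234
k=2 src: inc=-0.519481, refl=-0.519481·-0.142857=0.0742; V=1.142857+-0.519481+0.074212=0.6976
k=3 load: inc=0.074212, refl=0.074212·-0.454545=-0.0337; V=0.623377+0.074212+-0.033733=0.6639
k=4 src: inc=-0.033733, refl=-0.033733·-0.142857=0.0048; V=0.697588+-0.033733+0.004819=0.6687
k=5 load: inc=0.004819, refl=0.004819·-0.454545=-0.0022; V=0.663856+0.004819+-0.002190=0.6665
k=6 src: inc=-0.002190, refl=-0.002190·-0.142857=0.0003; V=0.668675+-0.002190+0.000313=0.6668
k=7 load: inc=0.000313, refl=0.000313·-0.454545=-0.0001; V=0.666484+0.000313+-0.000142=0.6667
k=8 src: inc=-0.000142, refl=-0.000142·-0.142857=0.0000; V=0.666797+-0.000142+0.000020=0.6667
k=9 load: inc=0.000020, refl=0.000020·-0.454545=-0.0000; V=0.666655+0.000020+-0.000009=0.6667
k=10 src: inc=-0.000009, refl=-0.000009·-0.142857=0.0000; V=0.666675+-0.000009+0.000001=0.6667

0 0 source 1.1429
1 5 load 0.6234
2 10 source 0.6976
3 15 load 0.6639
4 20 source 0.6687
5 25 load 0.6665
6 30 source 0.6668
7 35 load 0.6667
8 40 source 0.6667
9 45 load 0.6667
10 50 source 0.6667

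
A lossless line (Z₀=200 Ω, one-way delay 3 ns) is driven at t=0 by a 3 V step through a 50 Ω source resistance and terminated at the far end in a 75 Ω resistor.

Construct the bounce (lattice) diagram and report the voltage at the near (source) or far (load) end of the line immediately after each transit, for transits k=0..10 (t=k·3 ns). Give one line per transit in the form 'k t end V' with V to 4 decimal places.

0 0 source 2.4000
1 3 load 1.3091
2 6 source 1.9636
3 9 load 1.6661
4 12 source 1.8446
5 15 load 1.7635
6 18 source 1.8122
7 21 load 1.7900
8 24 source 1.8033
9 27 load 1.7973
10 30 source 1.8009

Γ_L=-0.454545, Γ_S=-0.600000; launch V₁=3·200/250=2.400000
k=0 src: V=2.4000
k=1 load: inc=2.400000, refl=2.400000·-0.454545=-1.0909; V=0.000000+2.400000+-1.090909=1.3091
k=2 src: inc=-1.090909, refl=-1.090909·-0.600000=0.6545; V=2.400000+-1.090909+0.654545=1.9636
k=3 load: inc=0.654545, refl=0.654545·-0.454545=-0.2975; V=1.309091+0.654545+-0.297521=1.6661
k=4 src: inc=-0.297521, refl=-0.297521·-0.600000=0.1785; V=1.963636+-0.297521+0.178512=1.8446
k=5 load: inc=0.178512, refl=0.178512·-0.454545=-0.0811; V=1.666116+0.178512+-0.081142=1.7635
k=6 src: inc=-0.081142, refl=-0.081142·-0.600000=0.0487; V=1.844628+-0.081142+0.048685=1.8122
k=7 load: inc=0.048685, refl=0.048685·-0.454545=-0.0221; V=1.763486+0.048685+-0.022130=1.7900
k=8 src: inc=-0.022130, refl=-0.022130·-0.600000=0.0133; V=1.812171+-0.022130+0.013278=1.8033
k=9 load: inc=0.013278, refl=0.013278·-0.454545=-0.0060; V=1.790042+0.013278+-0.006035=1.7973
k=10 src: inc=-0.006035, refl=-0.006035·-0.600000=0.0036; V=1.803319+-0.006035+0.003621=1.8009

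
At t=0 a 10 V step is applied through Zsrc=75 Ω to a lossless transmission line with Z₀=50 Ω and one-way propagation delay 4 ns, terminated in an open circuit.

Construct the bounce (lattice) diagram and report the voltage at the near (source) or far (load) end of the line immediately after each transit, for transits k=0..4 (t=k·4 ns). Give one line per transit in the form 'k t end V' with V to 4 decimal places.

0 0 source 4.0000
1 4 load 8.0000
2 8 source 8.8000
3 12 load 9.6000
4 16 source 9.7600

Γ_L=1.000000, Γ_S=0.200000; launch V₁=10·50/125=4.000000
k=0 src: V=4.0000
k=1 load: inc=4.000000, refl=4.000000·1.000000=4.0000; V=0.000000+4.000000+4.000000=8.0000
k=2 src: inc=4.000000, refl=4.000000·0.200000=0.8000; V=4.000000+4.000000+0.800000=8.8000
k=3 load: inc=0.800000, refl=0.800000·1.000000=0.8000; V=8.000000+0.800000+0.800000=9.6000
k=4 src: inc=0.800000, refl=0.800000·0.200000=0.1600; V=8.800000+0.800000+0.160000=9.7600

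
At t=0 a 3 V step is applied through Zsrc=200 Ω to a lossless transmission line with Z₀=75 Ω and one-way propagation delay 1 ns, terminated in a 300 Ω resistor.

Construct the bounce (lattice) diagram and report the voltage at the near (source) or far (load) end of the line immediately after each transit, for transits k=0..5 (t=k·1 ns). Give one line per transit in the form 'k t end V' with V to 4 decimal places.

Γ_L=0.600000, Γ_S=0.454545; launch V₁=3·75/275=0.818182
k=0 src: V=0.8182
k=1 load: inc=0.818182, refl=0.818182·0.600000=0.4909; V=0.000000+0.818182+0.490909=1.3091
k=2 src: inc=0.490909, refl=0.490909·0.454545=0.2231; V=0.818182+0.490909+0.223140=1.5322
k=3 load: inc=0.223140, refl=0.223140·0.600000=0.1339; V=1.309091+0.223140+0.133884=1.6661
k=4 src: inc=0.133884, refl=0.133884·0.454545=0.0609; V=1.532231+0.133884+0.060856=1.7270
k=5 load: inc=0.060856, refl=0.060856·0.600000=0.0365; V=1.666116+0.060856+0.036514=1.7635

0 0 source 0.8182
1 1 load 1.3091
2 2 source 1.5322
3 3 load 1.6661
4 4 source 1.7270
5 5 load 1.7635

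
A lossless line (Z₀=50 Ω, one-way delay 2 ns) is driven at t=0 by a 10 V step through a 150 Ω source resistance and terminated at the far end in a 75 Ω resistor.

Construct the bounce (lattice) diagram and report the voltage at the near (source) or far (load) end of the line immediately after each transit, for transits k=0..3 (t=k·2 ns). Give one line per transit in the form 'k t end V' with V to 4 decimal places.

0 0 source 2.5000
1 2 load 3.0000
2 4 source 3.2500
3 6 load 3.3000

Γ_L=0.200000, Γ_S=0.500000; launch V₁=10·50/200=2.500000
k=0 src: V=2.5000
k=1 load: inc=2.500000, refl=2.500000·0.200000=0.5000; V=0.000000+2.500000+0.500000=3.0000
k=2 src: inc=0.500000, refl=0.500000·0.500000=0.2500; V=2.500000+0.500000+0.250000=3.2500
k=3 load: inc=0.250000, refl=0.250000·0.200000=0.0500; V=3.000000+0.250000+0.050000=3.3000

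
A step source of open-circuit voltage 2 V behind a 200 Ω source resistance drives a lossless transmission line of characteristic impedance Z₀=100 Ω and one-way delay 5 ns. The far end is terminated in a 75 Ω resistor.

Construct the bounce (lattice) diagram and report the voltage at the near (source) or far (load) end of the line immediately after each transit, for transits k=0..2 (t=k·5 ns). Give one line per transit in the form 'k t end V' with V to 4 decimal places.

0 0 source 0.6667
1 5 load 0.5714
2 10 source 0.5397

Γ_L=-0.142857, Γ_S=0.333333; launch V₁=2·100/300=0.666667
k=0 src: V=0.6667
k=1 load: inc=0.666667, refl=0.666667·-0.142857=-0.0952; V=0.000000+0.666667+-0.095238=0.5714
k=2 src: inc=-0.095238, refl=-0.095238·0.333333=-0.0317; V=0.666667+-0.095238+-0.031746=0.5397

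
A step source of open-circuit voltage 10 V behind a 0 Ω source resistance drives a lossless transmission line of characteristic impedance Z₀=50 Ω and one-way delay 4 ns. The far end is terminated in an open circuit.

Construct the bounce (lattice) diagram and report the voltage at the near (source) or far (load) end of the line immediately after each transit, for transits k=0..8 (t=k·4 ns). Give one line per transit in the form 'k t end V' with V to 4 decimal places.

Γ_L=1.000000, Γ_S=-1.000000; launch V₁=10·50/50=10.000000
k=0 src: V=10.0000
k=1 load: inc=10.000000, refl=10.000000·1.000000=10.0000; V=0.000000+10.000000+10.000000=20.0000
k=2 src: inc=10.000000, refl=10.000000·-1.000000=-10.0000; V=10.000000+10.000000+-10.000000=10.0000
k=3 load: inc=-10.000000, refl=-10.000000·1.000000=-10.0000; V=20.000000+-10.000000+-10.000000=0.0000
k=4 src: inc=-10.000000, refl=-10.000000·-1.000000=10.0000; V=10.000000+-10.000000+10.000000=10.0000
k=5 load: inc=10.000000, refl=10.000000·1.000000=10.0000; V=0.000000+10.000000+10.000000=20.0000
k=6 src: inc=10.000000, refl=10.000000·-1.000000=-10.0000; V=10.000000+10.000000+-10.000000=10.0000
k=7 load: inc=-10.000000, refl=-10.000000·1.000000=-10.0000; V=20.000000+-10.000000+-10.000000=0.0000
k=8 src: inc=-10.000000, refl=-10.000000·-1.000000=10.0000; V=10.000000+-10.000000+10.000000=10.0000

0 0 source 10.0000
1 4 load 20.0000
2 8 source 10.0000
3 12 load 0.0000
4 16 source 10.0000
5 20 load 20.0000
6 24 source 10.0000
7 28 load 0.0000
8 32 source 10.0000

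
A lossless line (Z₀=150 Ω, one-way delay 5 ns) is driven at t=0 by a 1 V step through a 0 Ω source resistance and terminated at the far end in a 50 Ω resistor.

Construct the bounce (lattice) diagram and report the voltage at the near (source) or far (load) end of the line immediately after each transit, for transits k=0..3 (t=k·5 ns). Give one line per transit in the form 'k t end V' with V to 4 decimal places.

Γ_L=-0.500000, Γ_S=-1.000000; launch V₁=1·150/150=1.000000
k=0 src: V=1.0000
k=1 load: inc=1.000000, refl=1.000000·-0.500000=-0.5000; V=0.000000+1.000000+-0.500000=0.5000
k=2 src: inc=-0.500000, refl=-0.500000·-1.000000=0.5000; V=1.000000+-0.500000+0.500000=1.0000
k=3 load: inc=0.500000, refl=0.500000·-0.500000=-0.2500; V=0.500000+0.500000+-0.250000=0.7500

0 0 source 1.0000
1 5 load 0.5000
2 10 source 1.0000
3 15 load 0.7500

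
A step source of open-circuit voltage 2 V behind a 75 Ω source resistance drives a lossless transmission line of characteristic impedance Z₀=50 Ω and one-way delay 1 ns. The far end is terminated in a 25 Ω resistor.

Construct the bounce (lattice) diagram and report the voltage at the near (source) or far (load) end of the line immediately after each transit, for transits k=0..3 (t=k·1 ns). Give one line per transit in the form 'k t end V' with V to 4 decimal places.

0 0 source 0.8000
1 1 load 0.5333
2 2 source 0.4800
3 3 load 0.4978

Γ_L=-0.333333, Γ_S=0.200000; launch V₁=2·50/125=0.800000
k=0 src: V=0.8000
k=1 load: inc=0.800000, refl=0.800000·-0.333333=-0.2667; V=0.000000+0.800000+-0.266667=0.5333
k=2 src: inc=-0.266667, refl=-0.266667·0.200000=-0.0533; V=0.800000+-0.266667+-0.053333=0.4800
k=3 load: inc=-0.053333, refl=-0.053333·-0.333333=0.0178; V=0.533333+-0.053333+0.017778=0.4978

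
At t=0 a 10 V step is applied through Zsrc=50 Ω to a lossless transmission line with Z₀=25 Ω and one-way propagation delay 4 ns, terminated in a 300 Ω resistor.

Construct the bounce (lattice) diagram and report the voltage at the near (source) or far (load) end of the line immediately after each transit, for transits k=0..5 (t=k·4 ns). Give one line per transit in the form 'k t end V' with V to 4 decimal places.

Γ_L=0.846154, Γ_S=0.333333; launch V₁=10·25/75=3.333333
k=0 src: V=3.3333
k=1 load: inc=3.333333, refl=3.333333·0.846154=2.8205; V=0.000000+3.333333+2.820513=6.1538
k=2 src: inc=2.820513, refl=2.820513·0.333333=0.9402; V=3.333333+2.820513+0.940171=7.0940
k=3 load: inc=0.940171, refl=0.940171·0.846154=0.7955; V=6.153846+0.940171+0.795529=7.8895
k=4 src: inc=0.795529, refl=0.795529·0.333333=0.2652; V=7.094017+0.795529+0.265176=8.1547
k=5 load: inc=0.265176, refl=0.265176·0.846154=0.2244; V=7.889546+0.265176+0.224380=8.3791

0 0 source 3.3333
1 4 load 6.1538
2 8 source 7.0940
3 12 load 7.8895
4 16 source 8.1547
5 20 load 8.3791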